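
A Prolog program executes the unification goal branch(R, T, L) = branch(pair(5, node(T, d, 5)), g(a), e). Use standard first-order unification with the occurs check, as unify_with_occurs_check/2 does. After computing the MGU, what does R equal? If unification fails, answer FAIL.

pair(5, node(g(a), d, 5))

Decompose branch/3: R = pair(5, node(T, d, 5)),  T = g(a),  L = e.
Bind R := pair(5, node(T, d, 5)); no other remaining equation mentions R.
Bind T := g(a); no other remaining equation mentions T. Substituting into the earlier binding gives R := pair(5, node(g(a), d, 5)).
Bind L := e.
MGU = { R ↦ pair(5, node(g(a), d, 5)), T ↦ g(a), L ↦ e }, so R ↦ pair(5, node(g(a), d, 5)).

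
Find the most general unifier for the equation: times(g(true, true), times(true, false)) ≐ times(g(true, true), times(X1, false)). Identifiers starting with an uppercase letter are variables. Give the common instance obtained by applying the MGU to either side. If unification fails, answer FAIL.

Decompose times/2: g(true, true) ≐ g(true, true),  times(true, false) ≐ times(X1, false).
Delete trivial equation g(true, true) ≐ g(true, true).
Decompose times/2: true ≐ X1,  false ≐ false.
Bind X1 := true; no other remaining equation mentions X1.
Delete trivial equation false ≐ false.
Applying the MGU to either side gives times(g(true, true), times(true, false)).

times(g(true, true), times(true, false))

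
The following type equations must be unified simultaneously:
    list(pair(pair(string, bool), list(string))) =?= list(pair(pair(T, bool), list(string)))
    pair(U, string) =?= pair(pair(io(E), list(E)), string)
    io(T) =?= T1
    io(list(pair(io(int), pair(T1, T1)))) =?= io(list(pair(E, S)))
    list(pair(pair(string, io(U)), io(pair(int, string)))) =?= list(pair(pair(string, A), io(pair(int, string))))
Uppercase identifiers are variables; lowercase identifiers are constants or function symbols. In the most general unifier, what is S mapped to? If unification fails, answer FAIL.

Decompose list/1: pair(pair(string, bool), list(string)) =?= pair(pair(T, bool), list(string)).
Decompose pair/2: pair(string, bool) =?= pair(T, bool),  list(string) =?= list(string).
Decompose pair/2: string =?= T,  bool =?= bool.
Bind T := string; substituting into the one remaining equation that mentions T gives: io(string) =?= T1.
Delete trivial equation bool =?= bool.
Delete trivial equation list(string) =?= list(string).
Decompose pair/2: U =?= pair(io(E), list(E)),  string =?= string.
Bind U := pair(io(E), list(E)); substituting into the one remaining equation that mentions U gives: list(pair(pair(string, io(pair(io(E), list(E)))), io(pair(int, string)))) =?= list(pair(pair(string, A), io(pair(int, string)))).
Delete trivial equation string =?= string.
Bind T1 := io(string); substituting into the one remaining equation that mentions T1 gives: io(list(pair(io(int), pair(io(string), io(string))))) =?= io(list(pair(E, S))).
Decompose io/1: list(pair(io(int), pair(io(string), io(string)))) =?= list(pair(E, S)).
Decompose list/1: pair(io(int), pair(io(string), io(string))) =?= pair(E, S).
Decompose pair/2: io(int) =?= E,  pair(io(string), io(string)) =?= S.
Bind E := io(int); substituting into the one remaining equation that mentions E gives: list(pair(pair(string, io(pair(io(io(int)), list(io(int))))), io(pair(int, string)))) =?= list(pair(pair(string, A), io(pair(int, string)))). Substituting into the earlier binding gives U := pair(io(io(int)), list(io(int))).
Bind S := pair(io(string), io(string)); no other remaining equation mentions S.
Decompose list/1: pair(pair(string, io(pair(io(io(int)), list(io(int))))), io(pair(int, string))) =?= pair(pair(string, A), io(pair(int, string))).
Decompose pair/2: pair(string, io(pair(io(io(int)), list(io(int))))) =?= pair(string, A),  io(pair(int, string)) =?= io(pair(int, string)).
Decompose pair/2: string =?= string,  io(pair(io(io(int)), list(io(int)))) =?= A.
Delete trivial equation string =?= string.
Bind A := io(pair(io(io(int)), list(io(int)))); no other remaining equation mentions A.
Delete trivial equation io(pair(int, string)) =?= io(pair(int, string)).
MGU = { T ↦ string, U ↦ pair(io(io(int)), list(io(int))), T1 ↦ io(string), E ↦ io(int), S ↦ pair(io(string), io(string)), A ↦ io(pair(io(io(int)), list(io(int)))) }, so S ↦ pair(io(string), io(string)).

pair(io(string), io(string))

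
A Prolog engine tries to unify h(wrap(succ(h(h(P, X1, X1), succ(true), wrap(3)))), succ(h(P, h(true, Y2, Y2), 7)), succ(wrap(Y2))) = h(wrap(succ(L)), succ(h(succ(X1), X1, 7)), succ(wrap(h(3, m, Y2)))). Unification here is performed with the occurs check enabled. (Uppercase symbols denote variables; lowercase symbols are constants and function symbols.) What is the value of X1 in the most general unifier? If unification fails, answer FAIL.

FAIL

Decompose h/3: wrap(succ(h(h(P, X1, X1), succ(true), wrap(3)))) = wrap(succ(L)),  succ(h(P, h(true, Y2, Y2), 7)) = succ(h(succ(X1), X1, 7)),  succ(wrap(Y2)) = succ(wrap(h(3, m, Y2))).
Decompose wrap/1: succ(h(h(P, X1, X1), succ(true), wrap(3))) = succ(L).
Decompose succ/1: h(h(P, X1, X1), succ(true), wrap(3)) = L.
Bind L := h(h(P, X1, X1), succ(true), wrap(3)); no other remaining equation mentions L.
Decompose succ/1: h(P, h(true, Y2, Y2), 7) = h(succ(X1), X1, 7).
Decompose h/3: P = succ(X1),  h(true, Y2, Y2) = X1,  7 = 7.
Bind P := succ(X1); no other remaining equation mentions P. Substituting into the earlier binding gives L := h(h(succ(X1), X1, X1), succ(true), wrap(3)).
Bind X1 := h(true, Y2, Y2); no other remaining equation mentions X1. Substituting into the earlier bindings gives L := h(h(succ(h(true, Y2, Y2)), h(true, Y2, Y2), h(true, Y2, Y2)), succ(true), wrap(3)), P := succ(h(true, Y2, Y2)).
Delete trivial equation 7 = 7.
Decompose succ/1: wrap(Y2) = wrap(h(3, m, Y2)).
Decompose wrap/1: Y2 = h(3, m, Y2).
Occurs check fails: Y2 occurs in h(3, m, Y2); the equation Y2 = h(3, m, Y2) has no finite solution.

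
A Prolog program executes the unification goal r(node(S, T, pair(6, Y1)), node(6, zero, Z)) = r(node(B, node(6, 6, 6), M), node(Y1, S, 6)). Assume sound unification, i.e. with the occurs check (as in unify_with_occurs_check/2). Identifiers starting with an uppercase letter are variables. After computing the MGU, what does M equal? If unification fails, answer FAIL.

pair(6, 6)

Decompose r/2: node(S, T, pair(6, Y1)) = node(B, node(6, 6, 6), M),  node(6, zero, Z) = node(Y1, S, 6).
Decompose node/3: S = B,  T = node(6, 6, 6),  pair(6, Y1) = M.
Bind S := B; substituting into the one remaining equation that mentions S gives: node(6, zero, Z) = node(Y1, B, 6).
Bind T := node(6, 6, 6); no other remaining equation mentions T.
Bind M := pair(6, Y1); no other remaining equation mentions M.
Decompose node/3: 6 = Y1,  zero = B,  Z = 6.
Bind Y1 := 6; no other remaining equation mentions Y1. Substituting into the earlier binding gives M := pair(6, 6).
Bind B := zero; no other remaining equation mentions B. Substituting into the earlier binding gives S := zero.
Bind Z := 6.
MGU = { S -> zero, T -> node(6, 6, 6), M -> pair(6, 6), Y1 -> 6, B -> zero, Z -> 6 }, so M -> pair(6, 6).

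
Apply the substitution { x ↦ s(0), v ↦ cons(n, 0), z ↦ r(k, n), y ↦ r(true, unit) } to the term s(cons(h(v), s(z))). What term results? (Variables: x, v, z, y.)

Replace each occurrence of v with cons(n, 0).
Replace each occurrence of z with r(k, n).
Result: s(cons(h(cons(n, 0)), s(r(k, n)))).

s(cons(h(cons(n, 0)), s(r(k, n))))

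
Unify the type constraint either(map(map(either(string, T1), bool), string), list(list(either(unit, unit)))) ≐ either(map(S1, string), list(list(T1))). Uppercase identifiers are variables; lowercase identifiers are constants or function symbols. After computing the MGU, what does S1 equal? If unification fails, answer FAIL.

Decompose either/2: map(map(either(string, T1), bool), string) ≐ map(S1, string),  list(list(either(unit, unit))) ≐ list(list(T1)).
Decompose map/2: map(either(string, T1), bool) ≐ S1,  string ≐ string.
Bind S1 := map(either(string, T1), bool); no other remaining equation mentions S1.
Delete trivial equation string ≐ string.
Decompose list/1: list(either(unit, unit)) ≐ list(T1).
Decompose list/1: either(unit, unit) ≐ T1.
Bind T1 := either(unit, unit). Substituting into the earlier binding gives S1 := map(either(string, either(unit, unit)), bool).
MGU = { S1 -> map(either(string, either(unit, unit)), bool), T1 -> either(unit, unit) }, so S1 -> map(either(string, either(unit, unit)), bool).

map(either(string, either(unit, unit)), bool)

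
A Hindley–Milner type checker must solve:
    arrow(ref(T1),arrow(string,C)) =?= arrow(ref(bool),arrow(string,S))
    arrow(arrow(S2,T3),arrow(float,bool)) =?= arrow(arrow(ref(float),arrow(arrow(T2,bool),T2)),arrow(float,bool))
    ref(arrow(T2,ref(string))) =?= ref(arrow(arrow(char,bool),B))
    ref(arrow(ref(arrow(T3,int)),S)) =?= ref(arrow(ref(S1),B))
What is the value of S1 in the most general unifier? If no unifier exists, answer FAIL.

arrow(arrow(arrow(arrow(char,bool),bool),arrow(char,bool)),int)

Decompose arrow/2: ref(T1) =?= ref(bool),  arrow(string,C) =?= arrow(string,S).
Decompose ref/1: T1 =?= bool.
Bind T1 := bool; no other remaining equation mentions T1.
Decompose arrow/2: string =?= string,  C =?= S.
Delete trivial equation string =?= string.
Bind C := S; no other remaining equation mentions C.
Decompose arrow/2: arrow(S2,T3) =?= arrow(ref(float),arrow(arrow(T2,bool),T2)),  arrow(float,bool) =?= arrow(float,bool).
Decompose arrow/2: S2 =?= ref(float),  T3 =?= arrow(arrow(T2,bool),T2).
Bind S2 := ref(float); no other remaining equation mentions S2.
Bind T3 := arrow(arrow(T2,bool),T2); substituting into the one remaining equation that mentions T3 gives: ref(arrow(ref(arrow(arrow(arrow(T2,bool),T2),int)),S)) =?= ref(arrow(ref(S1),B)).
Delete trivial equation arrow(float,bool) =?= arrow(float,bool).
Decompose ref/1: arrow(T2,ref(string)) =?= arrow(arrow(char,bool),B).
Decompose arrow/2: T2 =?= arrow(char,bool),  ref(string) =?= B.
Bind T2 := arrow(char,bool); substituting into the one remaining equation that mentions T2 gives: ref(arrow(ref(arrow(arrow(arrow(arrow(char,bool),bool),arrow(char,bool)),int)),S)) =?= ref(arrow(ref(S1),B)). Substituting into the earlier binding gives T3 := arrow(arrow(arrow(char,bool),bool),arrow(char,bool)).
Bind B := ref(string); substituting into the remaining equation gives: ref(arrow(ref(arrow(arrow(arrow(arrow(char,bool),bool),arrow(char,bool)),int)),S)) =?= ref(arrow(ref(S1),ref(string))).
Decompose ref/1: arrow(ref(arrow(arrow(arrow(arrow(char,bool),bool),arrow(char,bool)),int)),S) =?= arrow(ref(S1),ref(string)).
Decompose arrow/2: ref(arrow(arrow(arrow(arrow(char,bool),bool),arrow(char,bool)),int)) =?= ref(S1),  S =?= ref(string).
Decompose ref/1: arrow(arrow(arrow(arrow(char,bool),bool),arrow(char,bool)),int) =?= S1.
Bind S1 := arrow(arrow(arrow(arrow(char,bool),bool),arrow(char,bool)),int); no other remaining equation mentions S1.
Bind S := ref(string). Substituting into the earlier binding gives C := ref(string).
MGU = { T1 -> bool, C -> ref(string), S2 -> ref(float), T3 -> arrow(arrow(arrow(char,bool),bool),arrow(char,bool)), T2 -> arrow(char,bool), B -> ref(string), S1 -> arrow(arrow(arrow(arrow(char,bool),bool),arrow(char,bool)),int), S -> ref(string) }, so S1 -> arrow(arrow(arrow(arrow(char,bool),bool),arrow(char,bool)),int).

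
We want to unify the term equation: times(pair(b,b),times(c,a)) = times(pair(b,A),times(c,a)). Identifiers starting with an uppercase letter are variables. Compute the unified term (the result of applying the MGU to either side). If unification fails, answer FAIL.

times(pair(b,b),times(c,a))

Decompose times/2: pair(b,b) = pair(b,A),  times(c,a) = times(c,a).
Decompose pair/2: b = b,  b = A.
Delete trivial equation b = b.
Bind A := b; no other remaining equation mentions A.
Delete trivial equation times(c,a) = times(c,a).
Applying the MGU to either side gives times(pair(b,b),times(c,a)).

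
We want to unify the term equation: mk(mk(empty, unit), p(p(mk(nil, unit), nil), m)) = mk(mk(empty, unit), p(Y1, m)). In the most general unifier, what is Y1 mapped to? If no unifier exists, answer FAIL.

Decompose mk/2: mk(empty, unit) = mk(empty, unit),  p(p(mk(nil, unit), nil), m) = p(Y1, m).
Delete trivial equation mk(empty, unit) = mk(empty, unit).
Decompose p/2: p(mk(nil, unit), nil) = Y1,  m = m.
Bind Y1 := p(mk(nil, unit), nil); no other remaining equation mentions Y1.
Delete trivial equation m = m.
MGU = { Y1 := p(mk(nil, unit), nil) }, so Y1 := p(mk(nil, unit), nil).

p(mk(nil, unit), nil)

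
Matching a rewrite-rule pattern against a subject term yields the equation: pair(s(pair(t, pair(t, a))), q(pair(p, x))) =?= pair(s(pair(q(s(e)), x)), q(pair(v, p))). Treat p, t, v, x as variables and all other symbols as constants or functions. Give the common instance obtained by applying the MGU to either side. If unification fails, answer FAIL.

Decompose pair/2: s(pair(t, pair(t, a))) =?= s(pair(q(s(e)), x)),  q(pair(p, x)) =?= q(pair(v, p)).
Decompose s/1: pair(t, pair(t, a)) =?= pair(q(s(e)), x).
Decompose pair/2: t =?= q(s(e)),  pair(t, a) =?= x.
Bind t := q(s(e)); substituting into the one remaining equation that mentions t gives: pair(q(s(e)), a) =?= x.
Bind x := pair(q(s(e)), a); substituting into the remaining equation gives: q(pair(p, pair(q(s(e)), a))) =?= q(pair(v, p)).
Decompose q/1: pair(p, pair(q(s(e)), a)) =?= pair(v, p).
Decompose pair/2: p =?= v,  pair(q(s(e)), a) =?= p.
Bind p := v; substituting into the remaining equation gives: pair(q(s(e)), a) =?= v.
Bind v := pair(q(s(e)), a). Substituting into the earlier binding gives p := pair(q(s(e)), a).
Applying the MGU to either side gives pair(s(pair(q(s(e)), pair(q(s(e)), a))), q(pair(pair(q(s(e)), a), pair(q(s(e)), a)))).

pair(s(pair(q(s(e)), pair(q(s(e)), a))), q(pair(pair(q(s(e)), a), pair(q(s(e)), a))))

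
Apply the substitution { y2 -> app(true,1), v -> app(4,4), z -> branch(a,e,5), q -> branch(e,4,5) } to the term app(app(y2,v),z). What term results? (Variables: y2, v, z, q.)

Replace each occurrence of y2 with app(true,1).
Replace each occurrence of v with app(4,4).
Replace each occurrence of z with branch(a,e,5).
Result: app(app(app(true,1),app(4,4)),branch(a,e,5)).

app(app(app(true,1),app(4,4)),branch(a,e,5))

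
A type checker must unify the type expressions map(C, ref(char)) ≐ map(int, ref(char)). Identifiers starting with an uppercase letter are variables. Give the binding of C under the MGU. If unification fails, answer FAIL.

Decompose map/2: C ≐ int,  ref(char) ≐ ref(char).
Bind C := int; no other remaining equation mentions C.
Delete trivial equation ref(char) ≐ ref(char).
MGU = { C -> int }, so C -> int.

int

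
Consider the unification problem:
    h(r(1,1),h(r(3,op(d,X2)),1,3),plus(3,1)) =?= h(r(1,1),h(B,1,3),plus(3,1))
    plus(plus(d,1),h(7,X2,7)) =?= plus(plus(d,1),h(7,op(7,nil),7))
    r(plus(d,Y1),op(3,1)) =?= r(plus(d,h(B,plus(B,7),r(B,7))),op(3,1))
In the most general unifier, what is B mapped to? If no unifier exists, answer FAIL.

Decompose h/3: r(1,1) =?= r(1,1),  h(r(3,op(d,X2)),1,3) =?= h(B,1,3),  plus(3,1) =?= plus(3,1).
Delete trivial equation r(1,1) =?= r(1,1).
Decompose h/3: r(3,op(d,X2)) =?= B,  1 =?= 1,  3 =?= 3.
Bind B := r(3,op(d,X2)); substituting into the one remaining equation that mentions B gives: r(plus(d,Y1),op(3,1)) =?= r(plus(d,h(r(3,op(d,X2)),plus(r(3,op(d,X2)),7),r(r(3,op(d,X2)),7))),op(3,1)).
Delete trivial equation 1 =?= 1.
Delete trivial equation 3 =?= 3.
Delete trivial equation plus(3,1) =?= plus(3,1).
Decompose plus/2: plus(d,1) =?= plus(d,1),  h(7,X2,7) =?= h(7,op(7,nil),7).
Delete trivial equation plus(d,1) =?= plus(d,1).
Decompose h/3: 7 =?= 7,  X2 =?= op(7,nil),  7 =?= 7.
Delete trivial equation 7 =?= 7.
Bind X2 := op(7,nil); substituting into the one remaining equation that mentions X2 gives: r(plus(d,Y1),op(3,1)) =?= r(plus(d,h(r(3,op(d,op(7,nil))),plus(r(3,op(d,op(7,nil))),7),r(r(3,op(d,op(7,nil))),7))),op(3,1)). Substituting into the earlier binding gives B := r(3,op(d,op(7,nil))).
Delete trivial equation 7 =?= 7.
Decompose r/2: plus(d,Y1) =?= plus(d,h(r(3,op(d,op(7,nil))),plus(r(3,op(d,op(7,nil))),7),r(r(3,op(d,op(7,nil))),7))),  op(3,1) =?= op(3,1).
Decompose plus/2: d =?= d,  Y1 =?= h(r(3,op(d,op(7,nil))),plus(r(3,op(d,op(7,nil))),7),r(r(3,op(d,op(7,nil))),7)).
Delete trivial equation d =?= d.
Bind Y1 := h(r(3,op(d,op(7,nil))),plus(r(3,op(d,op(7,nil))),7),r(r(3,op(d,op(7,nil))),7)); no other remaining equation mentions Y1.
Delete trivial equation op(3,1) =?= op(3,1).
MGU = { B -> r(3,op(d,op(7,nil))), X2 -> op(7,nil), Y1 -> h(r(3,op(d,op(7,nil))),plus(r(3,op(d,op(7,nil))),7),r(r(3,op(d,op(7,nil))),7)) }, so B -> r(3,op(d,op(7,nil))).

r(3,op(d,op(7,nil)))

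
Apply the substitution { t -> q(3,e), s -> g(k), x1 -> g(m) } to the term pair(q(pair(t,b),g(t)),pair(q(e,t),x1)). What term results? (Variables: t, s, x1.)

Replace each occurrence of t with q(3,e).
Replace each occurrence of x1 with g(m).
Result: pair(q(pair(q(3,e),b),g(q(3,e))),pair(q(e,q(3,e)),g(m))).

pair(q(pair(q(3,e),b),g(q(3,e))),pair(q(e,q(3,e)),g(m)))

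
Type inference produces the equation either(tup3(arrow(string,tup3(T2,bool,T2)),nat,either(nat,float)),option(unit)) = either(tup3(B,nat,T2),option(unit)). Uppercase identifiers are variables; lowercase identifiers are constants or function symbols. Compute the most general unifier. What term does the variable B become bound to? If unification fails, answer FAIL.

arrow(string,tup3(either(nat,float),bool,either(nat,float)))

Decompose either/2: tup3(arrow(string,tup3(T2,bool,T2)),nat,either(nat,float)) = tup3(B,nat,T2),  option(unit) = option(unit).
Decompose tup3/3: arrow(string,tup3(T2,bool,T2)) = B,  nat = nat,  either(nat,float) = T2.
Bind B := arrow(string,tup3(T2,bool,T2)); no other remaining equation mentions B.
Delete trivial equation nat = nat.
Bind T2 := either(nat,float); no other remaining equation mentions T2. Substituting into the earlier binding gives B := arrow(string,tup3(either(nat,float),bool,either(nat,float))).
Delete trivial equation option(unit) = option(unit).
MGU = { B := arrow(string,tup3(either(nat,float),bool,either(nat,float))), T2 := either(nat,float) }, so B := arrow(string,tup3(either(nat,float),bool,either(nat,float))).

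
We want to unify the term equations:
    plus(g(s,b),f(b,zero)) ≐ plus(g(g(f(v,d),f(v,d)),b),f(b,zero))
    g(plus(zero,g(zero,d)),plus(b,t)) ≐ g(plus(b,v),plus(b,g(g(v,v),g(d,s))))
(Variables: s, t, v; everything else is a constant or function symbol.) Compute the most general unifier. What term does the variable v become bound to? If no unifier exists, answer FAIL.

Decompose plus/2: g(s,b) ≐ g(g(f(v,d),f(v,d)),b),  f(b,zero) ≐ f(b,zero).
Decompose g/2: s ≐ g(f(v,d),f(v,d)),  b ≐ b.
Bind s := g(f(v,d),f(v,d)); substituting into the one remaining equation that mentions s gives: g(plus(zero,g(zero,d)),plus(b,t)) ≐ g(plus(b,v),plus(b,g(g(v,v),g(d,g(f(v,d),f(v,d)))))).
Delete trivial equation b ≐ b.
Delete trivial equation f(b,zero) ≐ f(b,zero).
Decompose g/2: plus(zero,g(zero,d)) ≐ plus(b,v),  plus(b,t) ≐ plus(b,g(g(v,v),g(d,g(f(v,d),f(v,d))))).
Decompose plus/2: zero ≐ b,  g(zero,d) ≐ v.
Clash: constants zero and b differ; no unifier exists.

FAIL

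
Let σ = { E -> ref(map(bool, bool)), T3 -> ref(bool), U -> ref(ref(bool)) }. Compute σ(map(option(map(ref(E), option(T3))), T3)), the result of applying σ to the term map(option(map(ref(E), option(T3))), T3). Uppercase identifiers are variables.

map(option(map(ref(ref(map(bool, bool))), option(ref(bool)))), ref(bool))

Replace each occurrence of E with ref(map(bool, bool)).
Replace each occurrence of T3 with ref(bool).
Result: map(option(map(ref(ref(map(bool, bool))), option(ref(bool)))), ref(bool)).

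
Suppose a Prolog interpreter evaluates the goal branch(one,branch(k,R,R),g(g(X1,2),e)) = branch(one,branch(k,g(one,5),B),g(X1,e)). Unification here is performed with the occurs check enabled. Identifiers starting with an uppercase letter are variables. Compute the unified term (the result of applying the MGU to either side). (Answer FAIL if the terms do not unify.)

FAIL

Decompose branch/3: one = one,  branch(k,R,R) = branch(k,g(one,5),B),  g(g(X1,2),e) = g(X1,e).
Delete trivial equation one = one.
Decompose branch/3: k = k,  R = g(one,5),  R = B.
Delete trivial equation k = k.
Bind R := g(one,5); substituting into the one remaining equation that mentions R gives: g(one,5) = B.
Bind B := g(one,5); no other remaining equation mentions B.
Decompose g/2: g(X1,2) = X1,  e = e.
Occurs check fails: X1 occurs in g(X1,2); the equation X1 = g(X1,2) has no finite solution.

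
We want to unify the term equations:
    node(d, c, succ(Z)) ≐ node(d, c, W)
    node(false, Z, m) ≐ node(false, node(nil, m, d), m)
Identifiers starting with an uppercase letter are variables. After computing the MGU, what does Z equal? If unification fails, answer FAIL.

Decompose node/3: d ≐ d,  c ≐ c,  succ(Z) ≐ W.
Delete trivial equation d ≐ d.
Delete trivial equation c ≐ c.
Bind W := succ(Z); no other remaining equation mentions W.
Decompose node/3: false ≐ false,  Z ≐ node(nil, m, d),  m ≐ m.
Delete trivial equation false ≐ false.
Bind Z := node(nil, m, d); no other remaining equation mentions Z. Substituting into the earlier binding gives W := succ(node(nil, m, d)).
Delete trivial equation m ≐ m.
MGU = { W ↦ succ(node(nil, m, d)), Z ↦ node(nil, m, d) }, so Z ↦ node(nil, m, d).

node(nil, m, d)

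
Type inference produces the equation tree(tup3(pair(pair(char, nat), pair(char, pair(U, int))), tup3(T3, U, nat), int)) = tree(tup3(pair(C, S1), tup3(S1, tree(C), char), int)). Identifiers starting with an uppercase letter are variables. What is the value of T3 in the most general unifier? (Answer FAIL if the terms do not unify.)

Decompose tree/1: tup3(pair(pair(char, nat), pair(char, pair(U, int))), tup3(T3, U, nat), int) = tup3(pair(C, S1), tup3(S1, tree(C), char), int).
Decompose tup3/3: pair(pair(char, nat), pair(char, pair(U, int))) = pair(C, S1),  tup3(T3, U, nat) = tup3(S1, tree(C), char),  int = int.
Decompose pair/2: pair(char, nat) = C,  pair(char, pair(U, int)) = S1.
Bind C := pair(char, nat); substituting into the one remaining equation that mentions C gives: tup3(T3, U, nat) = tup3(S1, tree(pair(char, nat)), char).
Bind S1 := pair(char, pair(U, int)); substituting into the one remaining equation that mentions S1 gives: tup3(T3, U, nat) = tup3(pair(char, pair(U, int)), tree(pair(char, nat)), char).
Decompose tup3/3: T3 = pair(char, pair(U, int)),  U = tree(pair(char, nat)),  nat = char.
Bind T3 := pair(char, pair(U, int)); no other remaining equation mentions T3.
Bind U := tree(pair(char, nat)); no other remaining equation mentions U. Substituting into the earlier bindings gives S1 := pair(char, pair(tree(pair(char, nat)), int)), T3 := pair(char, pair(tree(pair(char, nat)), int)).
Clash: constants nat and char differ; no unifier exists.

FAIL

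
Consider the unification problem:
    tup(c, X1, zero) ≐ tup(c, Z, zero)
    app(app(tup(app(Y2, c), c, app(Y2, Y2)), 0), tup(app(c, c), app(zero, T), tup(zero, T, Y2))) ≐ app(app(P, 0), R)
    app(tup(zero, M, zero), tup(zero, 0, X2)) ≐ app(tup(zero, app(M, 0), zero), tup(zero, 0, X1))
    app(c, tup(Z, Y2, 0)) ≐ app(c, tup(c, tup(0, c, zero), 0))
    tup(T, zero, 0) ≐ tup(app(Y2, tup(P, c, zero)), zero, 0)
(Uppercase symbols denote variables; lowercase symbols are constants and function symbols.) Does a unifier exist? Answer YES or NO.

Decompose tup/3: c ≐ c,  X1 ≐ Z,  zero ≐ zero.
Delete trivial equation c ≐ c.
Bind X1 := Z; substituting into the one remaining equation that mentions X1 gives: app(tup(zero, M, zero), tup(zero, 0, X2)) ≐ app(tup(zero, app(M, 0), zero), tup(zero, 0, Z)).
Delete trivial equation zero ≐ zero.
Decompose app/2: app(tup(app(Y2, c), c, app(Y2, Y2)), 0) ≐ app(P, 0),  tup(app(c, c), app(zero, T), tup(zero, T, Y2)) ≐ R.
Decompose app/2: tup(app(Y2, c), c, app(Y2, Y2)) ≐ P,  0 ≐ 0.
Bind P := tup(app(Y2, c), c, app(Y2, Y2)); substituting into the one remaining equation that mentions P gives: tup(T, zero, 0) ≐ tup(app(Y2, tup(tup(app(Y2, c), c, app(Y2, Y2)), c, zero)), zero, 0).
Delete trivial equation 0 ≐ 0.
Bind R := tup(app(c, c), app(zero, T), tup(zero, T, Y2)); no other remaining equation mentions R.
Decompose app/2: tup(zero, M, zero) ≐ tup(zero, app(M, 0), zero),  tup(zero, 0, X2) ≐ tup(zero, 0, Z).
Decompose tup/3: zero ≐ zero,  M ≐ app(M, 0),  zero ≐ zero.
Delete trivial equation zero ≐ zero.
Occurs check fails: M occurs in app(M, 0); the equation M ≐ app(M, 0) has no finite solution.

NO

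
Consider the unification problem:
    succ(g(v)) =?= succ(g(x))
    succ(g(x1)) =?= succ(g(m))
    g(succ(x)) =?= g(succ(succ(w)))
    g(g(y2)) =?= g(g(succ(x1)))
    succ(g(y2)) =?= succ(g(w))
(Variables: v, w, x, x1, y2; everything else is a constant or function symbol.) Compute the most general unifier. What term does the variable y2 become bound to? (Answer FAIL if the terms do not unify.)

succ(m)

Decompose succ/1: g(v) =?= g(x).
Decompose g/1: v =?= x.
Bind v := x; no other remaining equation mentions v.
Decompose succ/1: g(x1) =?= g(m).
Decompose g/1: x1 =?= m.
Bind x1 := m; substituting into the one remaining equation that mentions x1 gives: g(g(y2)) =?= g(g(succ(m))).
Decompose g/1: succ(x) =?= succ(succ(w)).
Decompose succ/1: x =?= succ(w).
Bind x := succ(w); no other remaining equation mentions x. Substituting into the earlier binding gives v := succ(w).
Decompose g/1: g(y2) =?= g(succ(m)).
Decompose g/1: y2 =?= succ(m).
Bind y2 := succ(m); substituting into the remaining equation gives: succ(g(succ(m))) =?= succ(g(w)).
Decompose succ/1: g(succ(m)) =?= g(w).
Decompose g/1: succ(m) =?= w.
Bind w := succ(m). Substituting into the earlier bindings gives v := succ(succ(m)), x := succ(succ(m)).
MGU = { v -> succ(succ(m)), x1 -> m, x -> succ(succ(m)), y2 -> succ(m), w -> succ(m) }, so y2 -> succ(m).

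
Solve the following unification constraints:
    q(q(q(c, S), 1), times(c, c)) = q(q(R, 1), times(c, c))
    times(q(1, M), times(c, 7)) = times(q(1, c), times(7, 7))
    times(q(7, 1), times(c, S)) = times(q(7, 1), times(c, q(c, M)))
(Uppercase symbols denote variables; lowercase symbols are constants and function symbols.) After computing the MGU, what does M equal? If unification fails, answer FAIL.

Decompose q/2: q(q(c, S), 1) = q(R, 1),  times(c, c) = times(c, c).
Decompose q/2: q(c, S) = R,  1 = 1.
Bind R := q(c, S); no other remaining equation mentions R.
Delete trivial equation 1 = 1.
Delete trivial equation times(c, c) = times(c, c).
Decompose times/2: q(1, M) = q(1, c),  times(c, 7) = times(7, 7).
Decompose q/2: 1 = 1,  M = c.
Delete trivial equation 1 = 1.
Bind M := c; substituting into the one remaining equation that mentions M gives: times(q(7, 1), times(c, S)) = times(q(7, 1), times(c, q(c, c))).
Decompose times/2: c = 7,  7 = 7.
Clash: constants c and 7 differ; no unifier exists.

FAIL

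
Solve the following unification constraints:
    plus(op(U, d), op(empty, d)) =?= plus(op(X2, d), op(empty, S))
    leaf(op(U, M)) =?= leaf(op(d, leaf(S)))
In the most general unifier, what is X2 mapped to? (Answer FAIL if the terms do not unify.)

d

Decompose plus/2: op(U, d) =?= op(X2, d),  op(empty, d) =?= op(empty, S).
Decompose op/2: U =?= X2,  d =?= d.
Bind U := X2; substituting into the one remaining equation that mentions U gives: leaf(op(X2, M)) =?= leaf(op(d, leaf(S))).
Delete trivial equation d =?= d.
Decompose op/2: empty =?= empty,  d =?= S.
Delete trivial equation empty =?= empty.
Bind S := d; substituting into the remaining equation gives: leaf(op(X2, M)) =?= leaf(op(d, leaf(d))).
Decompose leaf/1: op(X2, M) =?= op(d, leaf(d)).
Decompose op/2: X2 =?= d,  M =?= leaf(d).
Bind X2 := d; no other remaining equation mentions X2. Substituting into the earlier binding gives U := d.
Bind M := leaf(d).
MGU = { U := d, S := d, X2 := d, M := leaf(d) }, so X2 := d.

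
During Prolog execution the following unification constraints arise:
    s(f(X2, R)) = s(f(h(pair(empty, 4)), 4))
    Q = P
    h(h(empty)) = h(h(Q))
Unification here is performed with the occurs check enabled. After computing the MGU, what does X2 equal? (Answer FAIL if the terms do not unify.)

h(pair(empty, 4))

Decompose s/1: f(X2, R) = f(h(pair(empty, 4)), 4).
Decompose f/2: X2 = h(pair(empty, 4)),  R = 4.
Bind X2 := h(pair(empty, 4)); no other remaining equation mentions X2.
Bind R := 4; no other remaining equation mentions R.
Bind Q := P; substituting into the remaining equation gives: h(h(empty)) = h(h(P)).
Decompose h/1: h(empty) = h(P).
Decompose h/1: empty = P.
Bind P := empty. Substituting into the earlier binding gives Q := empty.
MGU = { X2 -> h(pair(empty, 4)), R -> 4, Q -> empty, P -> empty }, so X2 -> h(pair(empty, 4)).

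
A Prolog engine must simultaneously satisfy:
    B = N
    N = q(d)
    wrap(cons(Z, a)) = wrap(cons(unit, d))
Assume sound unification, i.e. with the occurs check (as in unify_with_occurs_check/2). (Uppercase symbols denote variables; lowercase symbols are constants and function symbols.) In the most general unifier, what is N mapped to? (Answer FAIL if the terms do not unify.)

Bind B := N; no other remaining equation mentions B.
Bind N := q(d); no other remaining equation mentions N. Substituting into the earlier binding gives B := q(d).
Decompose wrap/1: cons(Z, a) = cons(unit, d).
Decompose cons/2: Z = unit,  a = d.
Bind Z := unit; no other remaining equation mentions Z.
Clash: constants a and d differ; no unifier exists.

FAIL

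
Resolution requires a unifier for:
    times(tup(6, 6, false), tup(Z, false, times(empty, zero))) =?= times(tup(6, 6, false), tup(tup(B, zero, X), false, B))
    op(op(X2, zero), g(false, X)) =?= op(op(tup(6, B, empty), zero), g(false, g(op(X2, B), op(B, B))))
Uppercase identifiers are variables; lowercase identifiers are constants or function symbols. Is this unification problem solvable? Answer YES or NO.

YES

Decompose times/2: tup(6, 6, false) =?= tup(6, 6, false),  tup(Z, false, times(empty, zero)) =?= tup(tup(B, zero, X), false, B).
Delete trivial equation tup(6, 6, false) =?= tup(6, 6, false).
Decompose tup/3: Z =?= tup(B, zero, X),  false =?= false,  times(empty, zero) =?= B.
Bind Z := tup(B, zero, X); no other remaining equation mentions Z.
Delete trivial equation false =?= false.
Bind B := times(empty, zero); substituting into the remaining equation gives: op(op(X2, zero), g(false, X)) =?= op(op(tup(6, times(empty, zero), empty), zero), g(false, g(op(X2, times(empty, zero)), op(times(empty, zero), times(empty, zero))))). Substituting into the earlier binding gives Z := tup(times(empty, zero), zero, X).
Decompose op/2: op(X2, zero) =?= op(tup(6, times(empty, zero), empty), zero),  g(false, X) =?= g(false, g(op(X2, times(empty, zero)), op(times(empty, zero), times(empty, zero)))).
Decompose op/2: X2 =?= tup(6, times(empty, zero), empty),  zero =?= zero.
Bind X2 := tup(6, times(empty, zero), empty); substituting into the one remaining equation that mentions X2 gives: g(false, X) =?= g(false, g(op(tup(6, times(empty, zero), empty), times(empty, zero)), op(times(empty, zero), times(empty, zero)))).
Delete trivial equation zero =?= zero.
Decompose g/2: false =?= false,  X =?= g(op(tup(6, times(empty, zero), empty), times(empty, zero)), op(times(empty, zero), times(empty, zero))).
Delete trivial equation false =?= false.
Bind X := g(op(tup(6, times(empty, zero), empty), times(empty, zero)), op(times(empty, zero), times(empty, zero))). Substituting into the earlier binding gives Z := tup(times(empty, zero), zero, g(op(tup(6, times(empty, zero), empty), times(empty, zero)), op(times(empty, zero), times(empty, zero)))).
No equations remain and no clash or occurs-check failure arose, so a unifier exists.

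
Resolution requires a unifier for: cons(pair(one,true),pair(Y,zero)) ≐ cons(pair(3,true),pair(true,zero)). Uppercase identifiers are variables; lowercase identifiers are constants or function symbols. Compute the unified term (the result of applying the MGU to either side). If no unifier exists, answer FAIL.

Decompose cons/2: pair(one,true) ≐ pair(3,true),  pair(Y,zero) ≐ pair(true,zero).
Decompose pair/2: one ≐ 3,  true ≐ true.
Clash: constants one and 3 differ; no unifier exists.

FAIL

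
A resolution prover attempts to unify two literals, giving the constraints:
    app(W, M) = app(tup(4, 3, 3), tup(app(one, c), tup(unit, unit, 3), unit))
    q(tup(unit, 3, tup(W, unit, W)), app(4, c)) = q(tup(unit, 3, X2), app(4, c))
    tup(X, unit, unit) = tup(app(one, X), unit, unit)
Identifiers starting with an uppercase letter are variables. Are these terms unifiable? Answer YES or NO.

Decompose app/2: W = tup(4, 3, 3),  M = tup(app(one, c), tup(unit, unit, 3), unit).
Bind W := tup(4, 3, 3); substituting into the one remaining equation that mentions W gives: q(tup(unit, 3, tup(tup(4, 3, 3), unit, tup(4, 3, 3))), app(4, c)) = q(tup(unit, 3, X2), app(4, c)).
Bind M := tup(app(one, c), tup(unit, unit, 3), unit); no other remaining equation mentions M.
Decompose q/2: tup(unit, 3, tup(tup(4, 3, 3), unit, tup(4, 3, 3))) = tup(unit, 3, X2),  app(4, c) = app(4, c).
Decompose tup/3: unit = unit,  3 = 3,  tup(tup(4, 3, 3), unit, tup(4, 3, 3)) = X2.
Delete trivial equation unit = unit.
Delete trivial equation 3 = 3.
Bind X2 := tup(tup(4, 3, 3), unit, tup(4, 3, 3)); no other remaining equation mentions X2.
Delete trivial equation app(4, c) = app(4, c).
Decompose tup/3: X = app(one, X),  unit = unit,  unit = unit.
Occurs check fails: X occurs in app(one, X); the equation X = app(one, X) has no finite solution.

NO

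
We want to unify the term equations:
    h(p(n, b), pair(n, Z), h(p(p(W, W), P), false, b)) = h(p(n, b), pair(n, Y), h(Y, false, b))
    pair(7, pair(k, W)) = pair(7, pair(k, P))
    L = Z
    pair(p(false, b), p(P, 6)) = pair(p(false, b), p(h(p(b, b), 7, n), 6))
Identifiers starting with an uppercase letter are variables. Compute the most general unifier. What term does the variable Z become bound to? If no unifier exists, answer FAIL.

p(p(h(p(b, b), 7, n), h(p(b, b), 7, n)), h(p(b, b), 7, n))

Decompose h/3: p(n, b) = p(n, b),  pair(n, Z) = pair(n, Y),  h(p(p(W, W), P), false, b) = h(Y, false, b).
Delete trivial equation p(n, b) = p(n, b).
Decompose pair/2: n = n,  Z = Y.
Delete trivial equation n = n.
Bind Z := Y; substituting into the one remaining equation that mentions Z gives: L = Y.
Decompose h/3: p(p(W, W), P) = Y,  false = false,  b = b.
Bind Y := p(p(W, W), P); substituting into the one remaining equation that mentions Y gives: L = p(p(W, W), P). Substituting into the earlier binding gives Z := p(p(W, W), P).
Delete trivial equation false = false.
Delete trivial equation b = b.
Decompose pair/2: 7 = 7,  pair(k, W) = pair(k, P).
Delete trivial equation 7 = 7.
Decompose pair/2: k = k,  W = P.
Delete trivial equation k = k.
Bind W := P; substituting into the one remaining equation that mentions W gives: L = p(p(P, P), P). Substituting into the earlier bindings gives Z := p(p(P, P), P), Y := p(p(P, P), P).
Bind L := p(p(P, P), P); no other remaining equation mentions L.
Decompose pair/2: p(false, b) = p(false, b),  p(P, 6) = p(h(p(b, b), 7, n), 6).
Delete trivial equation p(false, b) = p(false, b).
Decompose p/2: P = h(p(b, b), 7, n),  6 = 6.
Bind P := h(p(b, b), 7, n); no other remaining equation mentions P. Substituting into the earlier bindings gives Z := p(p(h(p(b, b), 7, n), h(p(b, b), 7, n)), h(p(b, b), 7, n)), Y := p(p(h(p(b, b), 7, n), h(p(b, b), 7, n)), h(p(b, b), 7, n)), W := h(p(b, b), 7, n), L := p(p(h(p(b, b), 7, n), h(p(b, b), 7, n)), h(p(b, b), 7, n)).
Delete trivial equation 6 = 6.
MGU = { Z := p(p(h(p(b, b), 7, n), h(p(b, b), 7, n)), h(p(b, b), 7, n)), Y := p(p(h(p(b, b), 7, n), h(p(b, b), 7, n)), h(p(b, b), 7, n)), W := h(p(b, b), 7, n), L := p(p(h(p(b, b), 7, n), h(p(b, b), 7, n)), h(p(b, b), 7, n)), P := h(p(b, b), 7, n) }, so Z := p(p(h(p(b, b), 7, n), h(p(b, b), 7, n)), h(p(b, b), 7, n)).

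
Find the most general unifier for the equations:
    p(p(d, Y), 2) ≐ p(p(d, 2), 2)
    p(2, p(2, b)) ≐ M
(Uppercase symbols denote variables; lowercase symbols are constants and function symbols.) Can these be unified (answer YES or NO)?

Decompose p/2: p(d, Y) ≐ p(d, 2),  2 ≐ 2.
Decompose p/2: d ≐ d,  Y ≐ 2.
Delete trivial equation d ≐ d.
Bind Y := 2; no other remaining equation mentions Y.
Delete trivial equation 2 ≐ 2.
Bind M := p(2, p(2, b)).
No equations remain and no clash or occurs-check failure arose, so a unifier exists.

YES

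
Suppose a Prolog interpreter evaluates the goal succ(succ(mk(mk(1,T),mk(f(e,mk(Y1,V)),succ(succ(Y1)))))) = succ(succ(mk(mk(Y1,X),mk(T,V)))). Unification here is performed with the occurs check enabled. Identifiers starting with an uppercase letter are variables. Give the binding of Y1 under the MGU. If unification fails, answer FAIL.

Decompose succ/1: succ(mk(mk(1,T),mk(f(e,mk(Y1,V)),succ(succ(Y1))))) = succ(mk(mk(Y1,X),mk(T,V))).
Decompose succ/1: mk(mk(1,T),mk(f(e,mk(Y1,V)),succ(succ(Y1)))) = mk(mk(Y1,X),mk(T,V)).
Decompose mk/2: mk(1,T) = mk(Y1,X),  mk(f(e,mk(Y1,V)),succ(succ(Y1))) = mk(T,V).
Decompose mk/2: 1 = Y1,  T = X.
Bind Y1 := 1; substituting into the one remaining equation that mentions Y1 gives: mk(f(e,mk(1,V)),succ(succ(1))) = mk(T,V).
Bind T := X; substituting into the remaining equation gives: mk(f(e,mk(1,V)),succ(succ(1))) = mk(X,V).
Decompose mk/2: f(e,mk(1,V)) = X,  succ(succ(1)) = V.
Bind X := f(e,mk(1,V)); no other remaining equation mentions X. Substituting into the earlier binding gives T := f(e,mk(1,V)).
Bind V := succ(succ(1)). Substituting into the earlier bindings gives T := f(e,mk(1,succ(succ(1)))), X := f(e,mk(1,succ(succ(1)))).
MGU = { Y1 -> 1, T -> f(e,mk(1,succ(succ(1)))), X -> f(e,mk(1,succ(succ(1)))), V -> succ(succ(1)) }, so Y1 -> 1.

1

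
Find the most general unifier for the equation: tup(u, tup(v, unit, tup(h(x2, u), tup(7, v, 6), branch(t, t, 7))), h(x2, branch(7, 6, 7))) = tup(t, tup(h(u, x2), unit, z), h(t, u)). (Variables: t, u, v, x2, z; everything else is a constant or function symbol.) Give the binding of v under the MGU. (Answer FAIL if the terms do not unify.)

h(branch(7, 6, 7), branch(7, 6, 7))

Decompose tup/3: u = t,  tup(v, unit, tup(h(x2, u), tup(7, v, 6), branch(t, t, 7))) = tup(h(u, x2), unit, z),  h(x2, branch(7, 6, 7)) = h(t, u).
Bind u := t; substituting into the remaining equations gives: tup(v, unit, tup(h(x2, t), tup(7, v, 6), branch(t, t, 7))) = tup(h(t, x2), unit, z),  h(x2, branch(7, 6, 7)) = h(t, t).
Decompose tup/3: v = h(t, x2),  unit = unit,  tup(h(x2, t), tup(7, v, 6), branch(t, t, 7)) = z.
Bind v := h(t, x2); substituting into the one remaining equation that mentions v gives: tup(h(x2, t), tup(7, h(t, x2), 6), branch(t, t, 7)) = z.
Delete trivial equation unit = unit.
Bind z := tup(h(x2, t), tup(7, h(t, x2), 6), branch(t, t, 7)); no other remaining equation mentions z.
Decompose h/2: x2 = t,  branch(7, 6, 7) = t.
Bind x2 := t; no other remaining equation mentions x2. Substituting into the earlier bindings gives v := h(t, t), z := tup(h(t, t), tup(7, h(t, t), 6), branch(t, t, 7)).
Bind t := branch(7, 6, 7). Substituting into the earlier bindings gives u := branch(7, 6, 7), v := h(branch(7, 6, 7), branch(7, 6, 7)), z := tup(h(branch(7, 6, 7), branch(7, 6, 7)), tup(7, h(branch(7, 6, 7), branch(7, 6, 7)), 6), branch(branch(7, 6, 7), branch(7, 6, 7), 7)), x2 := branch(7, 6, 7).
MGU = { u ↦ branch(7, 6, 7), v ↦ h(branch(7, 6, 7), branch(7, 6, 7)), z ↦ tup(h(branch(7, 6, 7), branch(7, 6, 7)), tup(7, h(branch(7, 6, 7), branch(7, 6, 7)), 6), branch(branch(7, 6, 7), branch(7, 6, 7), 7)), x2 ↦ branch(7, 6, 7), t ↦ branch(7, 6, 7) }, so v ↦ h(branch(7, 6, 7), branch(7, 6, 7)).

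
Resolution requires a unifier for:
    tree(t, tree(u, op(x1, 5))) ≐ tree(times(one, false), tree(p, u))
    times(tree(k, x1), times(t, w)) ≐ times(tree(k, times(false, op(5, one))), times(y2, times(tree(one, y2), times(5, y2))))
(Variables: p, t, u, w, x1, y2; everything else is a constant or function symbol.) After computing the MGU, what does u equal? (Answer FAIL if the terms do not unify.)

Decompose tree/2: t ≐ times(one, false),  tree(u, op(x1, 5)) ≐ tree(p, u).
Bind t := times(one, false); substituting into the one remaining equation that mentions t gives: times(tree(k, x1), times(times(one, false), w)) ≐ times(tree(k, times(false, op(5, one))), times(y2, times(tree(one, y2), times(5, y2)))).
Decompose tree/2: u ≐ p,  op(x1, 5) ≐ u.
Bind u := p; substituting into the one remaining equation that mentions u gives: op(x1, 5) ≐ p.
Bind p := op(x1, 5); no other remaining equation mentions p. Substituting into the earlier binding gives u := op(x1, 5).
Decompose times/2: tree(k, x1) ≐ tree(k, times(false, op(5, one))),  times(times(one, false), w) ≐ times(y2, times(tree(one, y2), times(5, y2))).
Decompose tree/2: k ≐ k,  x1 ≐ times(false, op(5, one)).
Delete trivial equation k ≐ k.
Bind x1 := times(false, op(5, one)); no other remaining equation mentions x1. Substituting into the earlier bindings gives u := op(times(false, op(5, one)), 5), p := op(times(false, op(5, one)), 5).
Decompose times/2: times(one, false) ≐ y2,  w ≐ times(tree(one, y2), times(5, y2)).
Bind y2 := times(one, false); substituting into the remaining equation gives: w ≐ times(tree(one, times(one, false)), times(5, times(one, false))).
Bind w := times(tree(one, times(one, false)), times(5, times(one, false))).
MGU = { t -> times(one, false), u -> op(times(false, op(5, one)), 5), p -> op(times(false, op(5, one)), 5), x1 -> times(false, op(5, one)), y2 -> times(one, false), w -> times(tree(one, times(one, false)), times(5, times(one, false))) }, so u -> op(times(false, op(5, one)), 5).

op(times(false, op(5, one)), 5)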